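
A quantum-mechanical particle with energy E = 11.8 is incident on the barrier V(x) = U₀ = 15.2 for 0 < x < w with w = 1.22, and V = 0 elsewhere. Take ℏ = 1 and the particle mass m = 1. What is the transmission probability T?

Since E < U₀ the interior solution is evanescent with decay constant κ = √(2m(U₀ − E))/ℏ = 2.608.
κw = 3.181, sinh(κw) = 12.02.
The exact tunnelling result is T⁻¹ = 1 + U₀² sinh²(κw) / [4E(U₀ − E)] = 209.0, so T = 0.00479.

T = 0.00479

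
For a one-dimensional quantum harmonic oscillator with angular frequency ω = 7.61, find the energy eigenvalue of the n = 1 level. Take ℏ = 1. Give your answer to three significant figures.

E = 11.4

The oscillator eigenvalues are E_n = ℏω(n + ½), so E_1 = 7.61 × 1.5 = 11.42.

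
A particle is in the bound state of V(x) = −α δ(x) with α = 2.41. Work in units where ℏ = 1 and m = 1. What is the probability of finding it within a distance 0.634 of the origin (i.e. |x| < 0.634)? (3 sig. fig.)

The normalised bound state is ψ = √κ e^{−κ|x|} with κ = mα/ℏ² = 2.410.
P(|x| < d) = ∫_{−d}^{d} κ e^{−2κ|x|} dx = 1 − e^{−2κd} = 1 − e^{−3.056} = 0.9529.

P = 0.953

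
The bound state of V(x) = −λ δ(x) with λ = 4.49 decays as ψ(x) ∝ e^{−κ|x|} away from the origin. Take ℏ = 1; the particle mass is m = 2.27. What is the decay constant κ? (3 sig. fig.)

κ = 10.2

Integrate −(ℏ²/2m)ψ'' − λδ(x)ψ = Eψ from −ε to +ε: the ψ'' term gives ψ'(0⁺) − ψ'(0⁻) and the δ term gives −(2mλ/ℏ²)ψ(0).
With ψ ∝ e^{−κ|x|} this yields −2κ = −2mλ/ℏ², so κ = mλ/ℏ² = 10.19.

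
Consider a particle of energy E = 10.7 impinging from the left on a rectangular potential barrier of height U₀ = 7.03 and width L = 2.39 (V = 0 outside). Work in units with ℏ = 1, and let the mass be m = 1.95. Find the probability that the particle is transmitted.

T = 0.958

E > U₀: inside the barrier k₂ = √(2m(E − U₀))/ℏ = 3.783, k₂L = 9.042.
T = [1 + U₀² sin²(k₂L) / (4E(E − U₀))]⁻¹ = 1/1.044 = 0.958.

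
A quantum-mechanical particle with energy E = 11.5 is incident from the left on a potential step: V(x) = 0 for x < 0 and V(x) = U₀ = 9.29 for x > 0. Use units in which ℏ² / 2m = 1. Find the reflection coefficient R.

On each side the TISE gives plane waves with k = √(2m(E − V))/ℏ: k₁ = √(2·½·11.5) = 3.391, k₂ = √(2·½·2.21) = 1.487.
Matching ψ and ψ′ at x = 0 gives r = (k₁ − k₂)/(k₁ + k₂), so R = r² = 0.1525 and T = 1 − R = 0.8475.

R = 0.152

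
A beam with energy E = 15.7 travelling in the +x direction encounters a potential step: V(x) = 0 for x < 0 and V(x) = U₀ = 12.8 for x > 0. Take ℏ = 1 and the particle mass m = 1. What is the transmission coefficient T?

T = 0.841

The wavenumbers are k₁ = √(2mE)/ℏ = 5.604 on the left and k₂ = √(2m(E − U₀))/ℏ = 2.408 on the right.
Matching ψ and ψ′ at x = 0 gives r = (k₁ − k₂)/(k₁ + k₂), so R = r² = 0.1591 and T = 1 − R = 0.8409.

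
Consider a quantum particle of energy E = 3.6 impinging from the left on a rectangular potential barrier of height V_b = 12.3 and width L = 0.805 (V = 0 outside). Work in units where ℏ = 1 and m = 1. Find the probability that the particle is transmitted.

Since E < V_b the interior solution is evanescent with decay constant κ = √(2m(V_b − E))/ℏ = 4.171.
κL = 3.358, sinh(κL) = 14.35.
The exact tunnelling result is T⁻¹ = 1 + V_b² sinh²(κL) / [4E(V_b − E)] = 249.6, so T = 0.00401.

T = 0.00401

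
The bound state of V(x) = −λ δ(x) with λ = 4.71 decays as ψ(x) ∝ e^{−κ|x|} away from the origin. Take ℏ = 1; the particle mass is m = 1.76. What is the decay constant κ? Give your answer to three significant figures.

κ = 8.29

Integrating the TISE across x = 0 gives the cusp condition ψ'(0⁺) − ψ'(0⁻) = −(2mλ/ℏ²)ψ(0).
With ψ ∝ e^{−κ|x|} this yields −2κ = −2mλ/ℏ², so κ = mλ/ℏ² = 8.290.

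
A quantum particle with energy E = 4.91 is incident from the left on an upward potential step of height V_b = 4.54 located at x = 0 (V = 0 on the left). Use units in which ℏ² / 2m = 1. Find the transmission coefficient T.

T = 0.676

The wavenumbers are k₁ = √(2mE)/ℏ = 2.216 on the left and k₂ = √(2m(E − V_b))/ℏ = 0.6083 on the right.
Continuity of ψ and ψ′ at the step yields the reflection amplitude r = (k₁ − k₂)/(k₁ + k₂) = 0.5692; thus R = |r|² = 0.3240, T = 0.6760.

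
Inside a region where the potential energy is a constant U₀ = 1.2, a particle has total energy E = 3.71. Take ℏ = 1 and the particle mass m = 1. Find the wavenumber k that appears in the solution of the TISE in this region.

k = 2.24

With E > U₀ the solution is oscillatory, ψ ∝ e^{±ikx} with k = √(2m(E − U₀))/ℏ.
k = √(2 × 1 × 2.51) = 2.241.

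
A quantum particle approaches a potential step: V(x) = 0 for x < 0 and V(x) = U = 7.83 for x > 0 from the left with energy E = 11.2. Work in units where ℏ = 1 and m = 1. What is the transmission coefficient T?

T = 0.915

The wavenumbers are k₁ = √(2mE)/ℏ = 4.733 on the left and k₂ = √(2m(E − U))/ℏ = 2.596 on the right.
Continuity of ψ and ψ′ at the step yields the reflection amplitude r = (k₁ − k₂)/(k₁ + k₂) = 0.2915; thus R = |r|² = 0.08500, T = 0.9150.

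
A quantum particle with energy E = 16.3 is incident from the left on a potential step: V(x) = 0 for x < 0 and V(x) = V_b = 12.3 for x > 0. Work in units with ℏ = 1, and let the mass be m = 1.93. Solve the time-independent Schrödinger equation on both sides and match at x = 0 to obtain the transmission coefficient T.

The wavenumbers are k₁ = √(2mE)/ℏ = 7.932 on the left and k₂ = √(2m(E − V_b))/ℏ = 3.929 on the right.
Continuity of ψ and ψ′ at the step yields the reflection amplitude r = (k₁ − k₂)/(k₁ + k₂) = 0.3375; thus R = |r|² = 0.1139, T = 0.8861.

T = 0.886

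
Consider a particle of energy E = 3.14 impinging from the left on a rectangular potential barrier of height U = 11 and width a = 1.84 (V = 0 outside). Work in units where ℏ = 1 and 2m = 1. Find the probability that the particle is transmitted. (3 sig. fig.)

Since E < U the interior solution is evanescent with decay constant κ = √(2m(U − E))/ℏ = 2.804.
κa = 5.159, sinh(κa) = 86.95.
Matching ψ, ψ′ at both faces gives T = [1 + U² sinh²(κa) / (4E(U − E))]⁻¹ = 1/9268 = 0.000108.

T = 0.000108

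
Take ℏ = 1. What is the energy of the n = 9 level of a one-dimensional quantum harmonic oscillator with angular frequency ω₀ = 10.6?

E = 101

Using E_n = (n + ½)ℏω₀: E_9 = 9.5 × 10.6 = 100.7.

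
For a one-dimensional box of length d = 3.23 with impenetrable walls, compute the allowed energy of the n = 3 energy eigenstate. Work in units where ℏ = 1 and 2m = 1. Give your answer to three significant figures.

E = 8.51

The infinite-well eigenfunctions ψ_n = √(2/d) sin(nπx/d) vanish at both walls, giving E_n = n²π²ℏ²/(2md²).
E_3 = 3² × π² / (2 × 0.5 × 3.23²) = 8.514.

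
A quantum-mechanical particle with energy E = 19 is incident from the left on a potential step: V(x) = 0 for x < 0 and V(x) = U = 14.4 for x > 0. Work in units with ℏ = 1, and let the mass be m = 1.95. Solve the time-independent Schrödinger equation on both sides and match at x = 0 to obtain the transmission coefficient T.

On each side the TISE gives plane waves with k = √(2m(E − V))/ℏ: k₁ = √(2·1.95·19) = 8.608, k₂ = √(2·1.95·4.6) = 4.236.
Continuity of ψ and ψ′ at the step yields the reflection amplitude r = (k₁ − k₂)/(k₁ + k₂) = 0.3404; thus R = |r|² = 0.1159, T = 0.8841.

T = 0.884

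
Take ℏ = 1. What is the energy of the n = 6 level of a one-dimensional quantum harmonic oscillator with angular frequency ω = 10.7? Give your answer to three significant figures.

The oscillator eigenvalues are E_n = ℏω(n + ½), so E_6 = 10.7 × 6.5 = 69.55.

E = 69.6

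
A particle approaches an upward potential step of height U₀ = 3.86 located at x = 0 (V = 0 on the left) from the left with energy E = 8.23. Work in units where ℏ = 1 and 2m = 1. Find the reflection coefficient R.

On each side the TISE gives plane waves with k = √(2m(E − V))/ℏ: k₁ = √(2·½·8.23) = 2.869, k₂ = √(2·½·4.37) = 2.090.
Continuity of ψ and ψ′ at the step yields the reflection amplitude r = (k₁ − k₂)/(k₁ + k₂) = 0.1569; thus R = |r|² = 0.02463, T = 0.9754.

R = 0.0246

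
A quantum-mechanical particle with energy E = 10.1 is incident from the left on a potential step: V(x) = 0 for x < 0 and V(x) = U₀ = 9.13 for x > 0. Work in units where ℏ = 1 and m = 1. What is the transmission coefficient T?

T = 0.722

On each side the TISE gives plane waves with k = √(2m(E − V))/ℏ: k₁ = √(2·1·10.1) = 4.494, k₂ = √(2·1·0.97) = 1.393.
Continuity of ψ and ψ′ at the step yields the reflection amplitude r = (k₁ − k₂)/(k₁ + k₂) = 0.5268; thus R = |r|² = 0.2776, T = 0.7224.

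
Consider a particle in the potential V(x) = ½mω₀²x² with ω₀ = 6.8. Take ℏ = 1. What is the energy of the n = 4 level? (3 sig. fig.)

Using E_n = (n + ½)ℏω₀: E_4 = 4.5 × 6.8 = 30.60.

E = 30.6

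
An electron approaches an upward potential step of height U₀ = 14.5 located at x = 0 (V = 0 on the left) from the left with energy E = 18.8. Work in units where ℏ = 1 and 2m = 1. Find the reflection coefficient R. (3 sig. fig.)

On each side the TISE gives plane waves with k = √(2m(E − V))/ℏ: k₁ = √(2·½·18.8) = 4.336, k₂ = √(2·½·4.3) = 2.074.
Continuity of ψ and ψ′ at the step yields the reflection amplitude r = (k₁ − k₂)/(k₁ + k₂) = 0.3530; thus R = |r|² = 0.1246, T = 0.8754.

R = 0.125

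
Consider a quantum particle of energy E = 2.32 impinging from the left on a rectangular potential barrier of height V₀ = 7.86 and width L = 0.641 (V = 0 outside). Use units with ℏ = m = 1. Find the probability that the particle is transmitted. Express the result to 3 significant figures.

E < V₀: inside the barrier ψ ∝ e^{±κx} with κ = √(2m(V₀ − E))/ℏ = 3.329.
κL = 2.134, sinh(κL) = 4.164.
Matching ψ, ψ′ at both faces gives T = [1 + V₀² sinh²(κL) / (4E(V₀ − E))]⁻¹ = 1/21.83 = 0.0458.

T = 0.0458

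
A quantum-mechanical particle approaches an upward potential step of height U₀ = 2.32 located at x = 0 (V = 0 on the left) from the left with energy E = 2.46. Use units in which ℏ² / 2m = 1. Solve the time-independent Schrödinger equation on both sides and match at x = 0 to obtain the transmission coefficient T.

The wavenumbers are k₁ = √(2mE)/ℏ = 1.568 on the left and k₂ = √(2m(E − U₀))/ℏ = 0.3742 on the right.
Matching ψ and ψ′ at x = 0 gives r = (k₁ − k₂)/(k₁ + k₂), so R = r² = 0.3780 and T = 1 − R = 0.6220.

T = 0.622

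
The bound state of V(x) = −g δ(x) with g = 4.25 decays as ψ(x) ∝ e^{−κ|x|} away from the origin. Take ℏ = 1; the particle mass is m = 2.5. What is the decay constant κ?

Integrating the TISE across x = 0 gives the cusp condition ψ'(0⁺) − ψ'(0⁻) = −(2mg/ℏ²)ψ(0).
With ψ ∝ e^{−κ|x|} this yields −2κ = −2mg/ℏ², so κ = mg/ℏ² = 10.63.

κ = 10.6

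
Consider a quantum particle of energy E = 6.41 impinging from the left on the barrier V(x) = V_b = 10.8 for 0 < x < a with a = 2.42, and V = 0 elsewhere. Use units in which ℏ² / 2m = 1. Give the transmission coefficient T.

Since E < V_b the interior solution is evanescent with decay constant κ = √(2m(V_b − E))/ℏ = 2.095.
κa = 5.070, sinh(κa) = 79.62.
Matching ψ, ψ′ at both faces gives T = [1 + V_b² sinh²(κa) / (4E(V_b − E))]⁻¹ = 1/6570 = 0.000152.

T = 0.000152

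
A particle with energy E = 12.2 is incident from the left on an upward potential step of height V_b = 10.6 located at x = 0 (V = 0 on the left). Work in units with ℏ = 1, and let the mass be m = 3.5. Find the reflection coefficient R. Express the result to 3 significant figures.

R = 0.219

On each side the TISE gives plane waves with k = √(2m(E − V))/ℏ: k₁ = √(2·3.5·12.2) = 9.241, k₂ = √(2·3.5·1.6) = 3.347.
Continuity of ψ and ψ′ at the step yields the reflection amplitude r = (k₁ − k₂)/(k₁ + k₂) = 0.4683; thus R = |r|² = 0.2193, T = 0.7807.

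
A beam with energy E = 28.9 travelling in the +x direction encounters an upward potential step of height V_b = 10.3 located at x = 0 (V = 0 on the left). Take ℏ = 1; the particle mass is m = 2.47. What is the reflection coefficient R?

On each side the TISE gives plane waves with k = √(2m(E − V))/ℏ: k₁ = √(2·2.47·28.9) = 11.95, k₂ = √(2·2.47·18.6) = 9.586.
Continuity of ψ and ψ′ at the step yields the reflection amplitude r = (k₁ − k₂)/(k₁ + k₂) = 0.1097; thus R = |r|² = 0.01204, T = 0.9880.

R = 0.0120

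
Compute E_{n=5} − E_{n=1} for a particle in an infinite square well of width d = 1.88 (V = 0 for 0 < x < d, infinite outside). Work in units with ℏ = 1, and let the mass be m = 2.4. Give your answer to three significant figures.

E_n = n²π²ℏ²/(2md²), so ΔE = (5² − 1²) π²ℏ²/(2md²).
ΔE = 24 × π² / (2 × 2.4 × 1.88²) = 13.96.

ΔE = 14.0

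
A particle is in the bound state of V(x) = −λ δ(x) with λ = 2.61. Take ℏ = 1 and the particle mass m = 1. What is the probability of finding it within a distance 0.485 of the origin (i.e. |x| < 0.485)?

P = 0.920

The normalised bound state is ψ = √κ e^{−κ|x|} with κ = mλ/ℏ² = 2.610.
P(|x| < d) = ∫_{−d}^{d} κ e^{−2κ|x|} dx = 1 − e^{−2κd} = 1 − e^{−2.532} = 0.9205.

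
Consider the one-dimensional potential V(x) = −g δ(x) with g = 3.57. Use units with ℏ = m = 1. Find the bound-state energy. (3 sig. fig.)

E = -6.37

For x ≠ 0 the bound state is ψ ∝ e^{−κ|x|}; integrating the TISE across the delta gives the cusp condition 2κ = 2mg/ℏ², so κ = 3.570.
Then E = −ℏ²κ²/(2m) = −mg²/(2ℏ²) = -6.372.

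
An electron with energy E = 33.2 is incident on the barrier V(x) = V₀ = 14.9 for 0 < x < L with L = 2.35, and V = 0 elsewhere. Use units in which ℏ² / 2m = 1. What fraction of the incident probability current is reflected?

R = 0.0306

E > V₀: inside the barrier k₂ = √(2m(E − V₀))/ℏ = 4.278, k₂L = 10.05.
T = [1 + V₀² sin²(k₂L) / (4E(E − V₀))]⁻¹ = 1/1.032 = 0.969.
R = 1 − T = 0.0306.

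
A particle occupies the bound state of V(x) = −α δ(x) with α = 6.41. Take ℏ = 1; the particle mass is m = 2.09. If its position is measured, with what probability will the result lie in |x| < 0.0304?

P = 0.557

The normalised bound state is ψ = √κ e^{−κ|x|} with κ = mα/ℏ² = 13.40.
P(|x| < d) = ∫_{−d}^{d} κ e^{−2κ|x|} dx = 1 − e^{−2κd} = 1 − e^{−0.8145} = 0.5572.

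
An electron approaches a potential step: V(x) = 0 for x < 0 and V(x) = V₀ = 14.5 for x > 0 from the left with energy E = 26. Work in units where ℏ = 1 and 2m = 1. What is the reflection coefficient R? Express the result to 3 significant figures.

On each side the TISE gives plane waves with k = √(2m(E − V))/ℏ: k₁ = √(2·½·26) = 5.099, k₂ = √(2·½·11.5) = 3.391.
Matching ψ and ψ′ at x = 0 gives r = (k₁ − k₂)/(k₁ + k₂), so R = r² = 0.04046 and T = 1 − R = 0.9595.

R = 0.0405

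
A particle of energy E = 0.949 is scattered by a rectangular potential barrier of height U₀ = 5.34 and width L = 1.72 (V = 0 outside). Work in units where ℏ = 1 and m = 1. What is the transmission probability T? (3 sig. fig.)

T = 0.0000874

Since E < U₀ the interior solution is evanescent with decay constant κ = √(2m(U₀ − E))/ℏ = 2.963.
κL = 5.097, sinh(κL) = 81.77.
Matching ψ, ψ′ at both faces gives T = [1 + U₀² sinh²(κL) / (4E(U₀ − E))]⁻¹ = 1/11440 = 0.0000874.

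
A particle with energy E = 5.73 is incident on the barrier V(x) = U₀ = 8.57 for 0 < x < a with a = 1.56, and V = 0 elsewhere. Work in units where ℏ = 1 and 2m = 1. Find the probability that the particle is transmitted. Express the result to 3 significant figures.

E < U₀: inside the barrier ψ ∝ e^{±κx} with κ = √(2m(U₀ − E))/ℏ = 1.685.
κa = 2.629, sinh(κa) = 6.894.
Matching ψ, ψ′ at both faces gives T = [1 + U₀² sinh²(κa) / (4E(U₀ − E))]⁻¹ = 1/54.62 = 0.0183.

T = 0.0183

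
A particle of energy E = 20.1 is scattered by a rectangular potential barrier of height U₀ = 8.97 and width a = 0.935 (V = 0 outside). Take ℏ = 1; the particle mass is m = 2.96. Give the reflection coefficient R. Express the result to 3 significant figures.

E > U₀: inside the barrier k₂ = √(2m(E − U₀))/ℏ = 8.117, k₂a = 7.590.
Matching at both interfaces gives T⁻¹ = 1 + U₀² sin²(k₂a) / [4E(E − U₀)] = 1.084, hence T = 0.923.
R = 1 − T = 0.0773.

R = 0.0773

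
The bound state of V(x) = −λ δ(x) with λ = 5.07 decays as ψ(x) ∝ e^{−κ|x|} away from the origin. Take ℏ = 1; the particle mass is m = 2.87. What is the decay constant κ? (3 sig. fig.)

Integrate −(ℏ²/2m)ψ'' − λδ(x)ψ = Eψ from −ε to +ε: the ψ'' term gives ψ'(0⁺) − ψ'(0⁻) and the δ term gives −(2mλ/ℏ²)ψ(0).
With ψ ∝ e^{−κ|x|} this yields −2κ = −2mλ/ℏ², so κ = mλ/ℏ² = 14.55.

κ = 14.6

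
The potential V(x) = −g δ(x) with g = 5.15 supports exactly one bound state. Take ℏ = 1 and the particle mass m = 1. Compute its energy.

For x ≠ 0 the bound state is ψ ∝ e^{−κ|x|}; integrating the TISE across the delta gives the cusp condition 2κ = 2mg/ℏ², so κ = 5.150.
Then E = −ℏ²κ²/(2m) = −mg²/(2ℏ²) = -13.26.

E = -13.3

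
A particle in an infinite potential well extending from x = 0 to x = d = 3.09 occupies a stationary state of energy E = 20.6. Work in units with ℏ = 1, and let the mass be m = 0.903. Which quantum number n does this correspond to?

From E_n = n²π²ℏ²/(2md²) invert to n = √(2md²E)/(πℏ).
n = (3.09/π) × √(2 × 0.903 × 20.6) = 5.999 → n = 6.

n = 6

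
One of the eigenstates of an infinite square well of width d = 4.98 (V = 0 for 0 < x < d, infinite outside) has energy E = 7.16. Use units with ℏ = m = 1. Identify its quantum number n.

From E_n = n²π²ℏ²/(2md²) invert to n = √(2md²E)/(πℏ).
n = (4.98/π) × √(2 × 1 × 7.16) = 5.999 → n = 6.

n = 6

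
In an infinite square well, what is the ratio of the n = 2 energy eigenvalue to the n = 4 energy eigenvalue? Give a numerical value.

0.25

E_n = n²π²ℏ²/(2mL²) so the ratio is n₂²/n₁² = 4/16 = 0.25.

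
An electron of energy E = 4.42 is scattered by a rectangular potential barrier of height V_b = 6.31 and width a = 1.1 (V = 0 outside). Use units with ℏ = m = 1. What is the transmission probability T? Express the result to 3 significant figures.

Since E < V_b the interior solution is evanescent with decay constant κ = √(2m(V_b − E))/ℏ = 1.944.
κa = 2.139, sinh(κa) = 4.185.
Matching ψ, ψ′ at both faces gives T = [1 + V_b² sinh²(κa) / (4E(V_b − E))]⁻¹ = 1/21.87 = 0.0457.

T = 0.0457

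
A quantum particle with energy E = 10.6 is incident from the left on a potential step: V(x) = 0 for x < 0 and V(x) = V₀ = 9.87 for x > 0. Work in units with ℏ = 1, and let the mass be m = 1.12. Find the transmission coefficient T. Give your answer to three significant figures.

T = 0.659

The wavenumbers are k₁ = √(2mE)/ℏ = 4.873 on the left and k₂ = √(2m(E − V₀))/ℏ = 1.279 on the right.
Matching ψ and ψ′ at x = 0 gives r = (k₁ − k₂)/(k₁ + k₂), so R = r² = 0.3413 and T = 1 − R = 0.6587.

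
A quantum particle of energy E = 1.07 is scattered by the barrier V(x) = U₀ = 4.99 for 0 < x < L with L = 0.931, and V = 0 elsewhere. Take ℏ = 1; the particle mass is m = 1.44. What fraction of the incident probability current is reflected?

R = 0.995

Since E < U₀ the interior solution is evanescent with decay constant κ = √(2m(U₀ − E))/ℏ = 3.360.
κL = 3.128, sinh(κL) = 11.39.
The exact tunnelling result is T⁻¹ = 1 + U₀² sinh²(κL) / [4E(U₀ − E)] = 193.7, so T = 0.00516.
R = 1 − T = 0.995.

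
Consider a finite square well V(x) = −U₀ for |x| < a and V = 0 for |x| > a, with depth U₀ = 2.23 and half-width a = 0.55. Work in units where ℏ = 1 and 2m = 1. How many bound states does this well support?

N = 1

The dimensionless depth is z₀ = a√(2mU₀)/ℏ = 0.55 × √(2.230) = 0.8213.
A new bound state (alternating even/odd) appears each time z₀ passes a multiple of π/2, so N = ⌊2z₀/π⌋ + 1 = ⌊0.5229⌋ + 1 = 1.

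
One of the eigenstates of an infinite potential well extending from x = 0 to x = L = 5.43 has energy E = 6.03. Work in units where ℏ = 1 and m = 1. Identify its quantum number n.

For an infinite well E_n = n²π²ℏ²/(2mL²), so n = (L/πℏ)√(2mE).
n = (5.43/π) × √(2 × 1 × 6.03) = 6.002 → n = 6.

n = 6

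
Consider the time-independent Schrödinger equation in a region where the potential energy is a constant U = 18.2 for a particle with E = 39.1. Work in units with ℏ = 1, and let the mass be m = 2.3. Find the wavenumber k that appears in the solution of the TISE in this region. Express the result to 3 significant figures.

k = 9.81

With E > U the solution is oscillatory, ψ ∝ e^{±ikx} with k = √(2m(E − U))/ℏ.
k = √(2 × 2.3 × 20.9) = 9.805.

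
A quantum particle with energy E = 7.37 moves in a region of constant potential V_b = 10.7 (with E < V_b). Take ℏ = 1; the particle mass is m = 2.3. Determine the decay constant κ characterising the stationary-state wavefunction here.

Since E < V_b the TISE in this region is ψ'' = κ²ψ with κ = √(2m(V_b − E))/ℏ.
κ = √(2 × 2.3 × 3.33) = 3.914.

κ = 3.91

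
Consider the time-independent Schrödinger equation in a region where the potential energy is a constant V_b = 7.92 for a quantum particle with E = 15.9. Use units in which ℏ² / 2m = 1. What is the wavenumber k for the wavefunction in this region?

With E > V_b the solution is oscillatory, ψ ∝ e^{±ikx} with k = √(2m(E − V_b))/ℏ.
k = √(2 × 0.5 × 7.98) = 2.825.

k = 2.82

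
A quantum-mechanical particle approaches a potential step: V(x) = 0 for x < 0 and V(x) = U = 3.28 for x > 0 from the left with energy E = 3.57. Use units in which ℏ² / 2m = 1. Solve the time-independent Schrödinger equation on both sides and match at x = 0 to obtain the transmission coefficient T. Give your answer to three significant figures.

T = 0.690

On each side the TISE gives plane waves with k = √(2m(E − V))/ℏ: k₁ = √(2·½·3.57) = 1.889, k₂ = √(2·½·0.29) = 0.5385.
Continuity of ψ and ψ′ at the step yields the reflection amplitude r = (k₁ − k₂)/(k₁ + k₂) = 0.5564; thus R = |r|² = 0.3096, T = 0.6904.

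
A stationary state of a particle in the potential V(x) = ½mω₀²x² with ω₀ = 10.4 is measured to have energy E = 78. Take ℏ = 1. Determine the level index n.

E_n = ℏω₀(n + ½) ⇒ n = E/(ℏω₀) − ½ = 78/10.4 − 0.5 = 7.000 → n = 7.

n = 7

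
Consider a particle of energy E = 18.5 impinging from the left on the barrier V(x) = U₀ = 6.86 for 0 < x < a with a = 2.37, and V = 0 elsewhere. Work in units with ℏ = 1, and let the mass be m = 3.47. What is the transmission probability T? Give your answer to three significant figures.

T = 0.978

E > U₀: inside the barrier k₂ = √(2m(E − U₀))/ℏ = 8.988, k₂a = 21.30.
Matching at both interfaces gives T⁻¹ = 1 + U₀² sin²(k₂a) / [4E(E − U₀)] = 1.022, hence T = 0.978.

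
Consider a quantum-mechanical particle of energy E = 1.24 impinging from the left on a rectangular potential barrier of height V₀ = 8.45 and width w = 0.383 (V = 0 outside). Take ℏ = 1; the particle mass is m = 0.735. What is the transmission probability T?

Since E < V₀ the interior solution is evanescent with decay constant κ = √(2m(V₀ − E))/ℏ = 3.256.
κw = 1.247, sinh(κw) = 1.596.
The exact tunnelling result is T⁻¹ = 1 + V₀² sinh²(κw) / [4E(V₀ − E)] = 6.086, so T = 0.164.

T = 0.164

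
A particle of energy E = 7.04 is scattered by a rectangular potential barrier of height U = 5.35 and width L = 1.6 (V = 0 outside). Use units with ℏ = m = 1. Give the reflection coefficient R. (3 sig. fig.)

R = 0.0232

E > U: inside the barrier k₂ = √(2m(E − U))/ℏ = 1.838, k₂L = 2.942.
Matching at both interfaces gives T⁻¹ = 1 + U² sin²(k₂L) / [4E(E − U)] = 1.024, hence T = 0.977.
R = 1 − T = 0.0232.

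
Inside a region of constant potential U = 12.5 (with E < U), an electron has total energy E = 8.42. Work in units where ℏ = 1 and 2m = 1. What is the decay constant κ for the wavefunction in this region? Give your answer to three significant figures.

Since E < U the TISE in this region is ψ'' = κ²ψ with κ = √(2m(U − E))/ℏ.
κ = √(2 × 0.5 × 4.08) = 2.020.

κ = 2.02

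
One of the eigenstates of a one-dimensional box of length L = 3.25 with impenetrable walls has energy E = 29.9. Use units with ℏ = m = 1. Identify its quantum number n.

n = 8

From E_n = n²π²ℏ²/(2mL²) invert to n = √(2mL²E)/(πℏ).
n = (3.25/π) × √(2 × 1 × 29.9) = 8.000 → n = 8.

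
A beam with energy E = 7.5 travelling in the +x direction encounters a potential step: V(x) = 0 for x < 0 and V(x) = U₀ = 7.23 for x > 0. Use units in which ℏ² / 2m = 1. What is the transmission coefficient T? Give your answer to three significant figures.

The wavenumbers are k₁ = √(2mE)/ℏ = 2.739 on the left and k₂ = √(2m(E − U₀))/ℏ = 0.5196 on the right.
Continuity of ψ and ψ′ at the step yields the reflection amplitude r = (k₁ − k₂)/(k₁ + k₂) = 0.6810; thus R = |r|² = 0.4638, T = 0.5362.

T = 0.536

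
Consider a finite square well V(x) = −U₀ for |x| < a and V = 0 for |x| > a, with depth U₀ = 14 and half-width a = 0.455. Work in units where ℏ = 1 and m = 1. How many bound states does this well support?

N = 2

Define the well-strength parameter z₀ = (a/ℏ)√(2mU₀) = 0.455 × √(2·1·14) = 2.408.
The even/odd transcendental equations gain one root per π/2 in z₀, giving N = 1 + ⌊2z₀/π⌋ = 1 + ⌊1.533⌋ = 2.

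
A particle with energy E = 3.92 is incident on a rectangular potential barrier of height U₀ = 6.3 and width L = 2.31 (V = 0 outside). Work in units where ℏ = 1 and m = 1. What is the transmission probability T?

E < U₀: inside the barrier ψ ∝ e^{±κx} with κ = √(2m(U₀ − E))/ℏ = 2.182.
κL = 5.040, sinh(κL) = 77.22.
Matching ψ, ψ′ at both faces gives T = [1 + U₀² sinh²(κL) / (4E(U₀ − E))]⁻¹ = 1/6343 = 0.000158.

T = 0.000158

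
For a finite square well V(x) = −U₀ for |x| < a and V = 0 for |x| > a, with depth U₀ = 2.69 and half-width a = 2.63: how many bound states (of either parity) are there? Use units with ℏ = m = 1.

N = 4

Define the well-strength parameter z₀ = (a/ℏ)√(2mU₀) = 2.63 × √(2·1·2.69) = 6.100.
A new bound state (alternating even/odd) appears each time z₀ passes a multiple of π/2, so N = ⌊2z₀/π⌋ + 1 = ⌊3.884⌋ + 1 = 4.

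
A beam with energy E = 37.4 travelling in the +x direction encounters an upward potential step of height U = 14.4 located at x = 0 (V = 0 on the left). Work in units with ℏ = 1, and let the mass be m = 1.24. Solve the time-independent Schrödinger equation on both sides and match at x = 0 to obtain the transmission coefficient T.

T = 0.985

The wavenumbers are k₁ = √(2mE)/ℏ = 9.631 on the left and k₂ = √(2m(E − U))/ℏ = 7.552 on the right.
Matching ψ and ψ′ at x = 0 gives r = (k₁ − k₂)/(k₁ + k₂), so R = r² = 0.01463 and T = 1 − R = 0.9854.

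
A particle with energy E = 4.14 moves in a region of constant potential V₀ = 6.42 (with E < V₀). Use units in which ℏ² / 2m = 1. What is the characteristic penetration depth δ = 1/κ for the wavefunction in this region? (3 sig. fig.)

δ = 0.662

Since E < V₀ the TISE in this region is ψ'' = κ²ψ with κ = √(2m(V₀ − E))/ℏ.
κ = √(2 × 0.5 × 2.28) = 1.510. The penetration depth is δ = 1/κ = 0.662.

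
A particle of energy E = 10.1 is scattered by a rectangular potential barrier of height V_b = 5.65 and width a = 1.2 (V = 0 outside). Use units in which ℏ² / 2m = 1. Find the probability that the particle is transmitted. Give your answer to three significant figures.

E > V_b: inside the barrier k₂ = √(2m(E − V_b))/ℏ = 2.110, k₂a = 2.531.
Matching at both interfaces gives T⁻¹ = 1 + V_b² sin²(k₂a) / [4E(E − V_b)] = 1.058, hence T = 0.945.

T = 0.945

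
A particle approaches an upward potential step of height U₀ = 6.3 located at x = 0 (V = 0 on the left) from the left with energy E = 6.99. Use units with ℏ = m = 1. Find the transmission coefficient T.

On each side the TISE gives plane waves with k = √(2m(E − V))/ℏ: k₁ = √(2·1·6.99) = 3.739, k₂ = √(2·1·0.69) = 1.175.
Matching ψ and ψ′ at x = 0 gives r = (k₁ − k₂)/(k₁ + k₂), so R = r² = 0.2723 and T = 1 − R = 0.7277.

T = 0.728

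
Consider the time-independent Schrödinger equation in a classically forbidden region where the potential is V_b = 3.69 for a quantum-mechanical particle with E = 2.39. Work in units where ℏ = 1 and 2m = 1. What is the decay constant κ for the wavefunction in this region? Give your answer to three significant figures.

κ = 1.14

Since E < V_b the TISE in this region is ψ'' = κ²ψ with κ = √(2m(V_b − E))/ℏ.
κ = √(2 × 0.5 × 1.3) = 1.140.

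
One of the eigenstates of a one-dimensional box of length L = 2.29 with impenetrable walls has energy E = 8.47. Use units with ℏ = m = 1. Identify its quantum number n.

From E_n = n²π²ℏ²/(2mL²) invert to n = √(2mL²E)/(πℏ).
n = (2.29/π) × √(2 × 1 × 8.47) = 3.000 → n = 3.

n = 3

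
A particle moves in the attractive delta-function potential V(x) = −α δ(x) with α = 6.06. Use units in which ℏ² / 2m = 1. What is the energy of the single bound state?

The bound state is ψ(x) = √κ e^{−κ|x|}. The derivative jump ψ'(0⁺) − ψ'(0⁻) = −(2mα/ℏ²)ψ(0) fixes κ = mα/ℏ² = 3.030.
Then E = −ℏ²κ²/(2m) = −mα²/(2ℏ²) = -9.181.

E = -9.18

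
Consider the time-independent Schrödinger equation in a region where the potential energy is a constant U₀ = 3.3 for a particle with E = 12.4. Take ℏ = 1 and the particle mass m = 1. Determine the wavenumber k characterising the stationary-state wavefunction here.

k = 4.27

With E > U₀ the solution is oscillatory, ψ ∝ e^{±ikx} with k = √(2m(E − U₀))/ℏ.
k = √(2 × 1 × 9.1) = 4.266.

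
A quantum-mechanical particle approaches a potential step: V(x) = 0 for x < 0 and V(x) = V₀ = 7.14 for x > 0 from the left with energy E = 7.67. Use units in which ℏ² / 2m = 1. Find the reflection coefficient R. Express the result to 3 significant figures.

On each side the TISE gives plane waves with k = √(2m(E − V))/ℏ: k₁ = √(2·½·7.67) = 2.769, k₂ = √(2·½·0.53) = 0.7280.
Matching ψ and ψ′ at x = 0 gives r = (k₁ − k₂)/(k₁ + k₂), so R = r² = 0.3407 and T = 1 − R = 0.6593.

R = 0.341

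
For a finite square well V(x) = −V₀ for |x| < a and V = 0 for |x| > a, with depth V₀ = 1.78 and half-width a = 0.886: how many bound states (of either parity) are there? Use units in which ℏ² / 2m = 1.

N = 1

Define the well-strength parameter z₀ = (a/ℏ)√(2mV₀) = 0.886 × √(2·0.5·1.78) = 1.182.
The even/odd transcendental equations gain one root per π/2 in z₀, giving N = 1 + ⌊2z₀/π⌋ = 1 + ⌊0.7525⌋ = 1.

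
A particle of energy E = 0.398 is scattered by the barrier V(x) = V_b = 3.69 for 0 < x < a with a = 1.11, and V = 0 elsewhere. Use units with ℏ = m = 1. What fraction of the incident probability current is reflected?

E < V_b: inside the barrier ψ ∝ e^{±κx} with κ = √(2m(V_b − E))/ℏ = 2.566.
κa = 2.848, sinh(κa) = 8.599.
The exact tunnelling result is T⁻¹ = 1 + V_b² sinh²(κa) / [4E(V_b − E)] = 193.1, so T = 0.00518.
R = 1 − T = 0.995.

R = 0.995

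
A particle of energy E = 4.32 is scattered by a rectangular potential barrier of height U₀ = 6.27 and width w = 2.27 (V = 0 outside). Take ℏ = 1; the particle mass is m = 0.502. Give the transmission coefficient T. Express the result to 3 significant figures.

T = 0.00596

Since E < U₀ the interior solution is evanescent with decay constant κ = √(2m(U₀ − E))/ℏ = 1.399.
κw = 3.176, sinh(κw) = 11.96.
Matching ψ, ψ′ at both faces gives T = [1 + U₀² sinh²(κw) / (4E(U₀ − E))]⁻¹ = 1/167.8 = 0.00596.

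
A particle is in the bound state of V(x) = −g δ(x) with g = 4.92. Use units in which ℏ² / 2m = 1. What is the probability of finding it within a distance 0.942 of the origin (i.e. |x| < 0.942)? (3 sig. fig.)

P = 0.990

The normalised bound state is ψ = √κ e^{−κ|x|} with κ = mg/ℏ² = 2.460.
P(|x| < d) = ∫_{−d}^{d} κ e^{−2κ|x|} dx = 1 − e^{−2κd} = 1 − e^{−4.635} = 0.9903.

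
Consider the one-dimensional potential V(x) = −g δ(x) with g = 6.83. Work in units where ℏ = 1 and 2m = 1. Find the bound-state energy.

E = -11.7

For x ≠ 0 the bound state is ψ ∝ e^{−κ|x|}; integrating the TISE across the delta gives the cusp condition 2κ = 2mg/ℏ², so κ = 3.415.
Then E = −ℏ²κ²/(2m) = −mg²/(2ℏ²) = -11.66.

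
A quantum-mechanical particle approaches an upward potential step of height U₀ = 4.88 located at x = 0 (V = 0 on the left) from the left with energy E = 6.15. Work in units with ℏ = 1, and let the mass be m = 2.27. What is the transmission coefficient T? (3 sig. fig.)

T = 0.859

The wavenumbers are k₁ = √(2mE)/ℏ = 5.284 on the left and k₂ = √(2m(E − U₀))/ℏ = 2.401 on the right.
Matching ψ and ψ′ at x = 0 gives r = (k₁ − k₂)/(k₁ + k₂), so R = r² = 0.1407 and T = 1 − R = 0.8593.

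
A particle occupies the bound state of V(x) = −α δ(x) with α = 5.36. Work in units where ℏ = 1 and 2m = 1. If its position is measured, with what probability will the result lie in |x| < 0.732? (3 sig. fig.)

The normalised bound state is ψ = √κ e^{−κ|x|} with κ = mα/ℏ² = 2.680.
P(|x| < d) = ∫_{−d}^{d} κ e^{−2κ|x|} dx = 1 − e^{−2κd} = 1 − e^{−3.924} = 0.9802.

P = 0.980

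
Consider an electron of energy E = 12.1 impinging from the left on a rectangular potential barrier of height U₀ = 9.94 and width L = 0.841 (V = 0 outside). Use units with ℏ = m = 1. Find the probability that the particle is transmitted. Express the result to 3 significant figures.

Above the barrier the interior wavenumber is k₂ = √(2m(E − U₀))/ℏ = 2.078, giving phase k₂L = 1.748.
Matching at both interfaces gives T⁻¹ = 1 + U₀² sin²(k₂L) / [4E(E − U₀)] = 1.916, hence T = 0.522.

T = 0.522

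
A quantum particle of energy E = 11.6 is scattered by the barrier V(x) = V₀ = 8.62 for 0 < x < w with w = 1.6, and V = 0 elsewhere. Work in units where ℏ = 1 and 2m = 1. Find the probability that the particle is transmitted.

T = 0.931

E > V₀: inside the barrier k₂ = √(2m(E − V₀))/ℏ = 1.726, k₂w = 2.762.
Matching at both interfaces gives T⁻¹ = 1 + V₀² sin²(k₂w) / [4E(E − V₀)] = 1.074, hence T = 0.931.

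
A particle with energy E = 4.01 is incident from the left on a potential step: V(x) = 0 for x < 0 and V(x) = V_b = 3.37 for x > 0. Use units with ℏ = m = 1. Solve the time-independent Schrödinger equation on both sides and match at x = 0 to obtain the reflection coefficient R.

R = 0.184

On each side the TISE gives plane waves with k = √(2m(E − V))/ℏ: k₁ = √(2·1·4.01) = 2.832, k₂ = √(2·1·0.64) = 1.131.
Matching ψ and ψ′ at x = 0 gives r = (k₁ − k₂)/(k₁ + k₂), so R = r² = 0.1841 and T = 1 − R = 0.8159.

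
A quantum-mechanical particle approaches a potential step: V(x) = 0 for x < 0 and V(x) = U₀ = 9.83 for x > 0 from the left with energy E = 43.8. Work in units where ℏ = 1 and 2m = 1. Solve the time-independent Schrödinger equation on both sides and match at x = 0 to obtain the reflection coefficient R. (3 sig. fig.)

R = 0.00403

On each side the TISE gives plane waves with k = √(2m(E − V))/ℏ: k₁ = √(2·½·43.8) = 6.618, k₂ = √(2·½·33.97) = 5.828.
Matching ψ and ψ′ at x = 0 gives r = (k₁ − k₂)/(k₁ + k₂), so R = r² = 0.004026 and T = 1 − R = 0.9960.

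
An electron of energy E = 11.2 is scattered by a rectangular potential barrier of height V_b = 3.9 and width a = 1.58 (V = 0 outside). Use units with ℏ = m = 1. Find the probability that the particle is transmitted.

E > V_b: inside the barrier k₂ = √(2m(E − V_b))/ℏ = 3.821, k₂a = 6.037.
T = [1 + V_b² sin²(k₂a) / (4E(E − V_b))]⁻¹ = 1/1.003 = 0.997.

T = 0.997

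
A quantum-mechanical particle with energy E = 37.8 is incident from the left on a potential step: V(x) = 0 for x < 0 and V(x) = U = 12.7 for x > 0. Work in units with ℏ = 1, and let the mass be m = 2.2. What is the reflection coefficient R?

R = 0.0104

On each side the TISE gives plane waves with k = √(2m(E − V))/ℏ: k₁ = √(2·2.2·37.8) = 12.90, k₂ = √(2·2.2·25.1) = 10.51.
Matching ψ and ψ′ at x = 0 gives r = (k₁ − k₂)/(k₁ + k₂), so R = r² = 0.01040 and T = 1 − R = 0.9896.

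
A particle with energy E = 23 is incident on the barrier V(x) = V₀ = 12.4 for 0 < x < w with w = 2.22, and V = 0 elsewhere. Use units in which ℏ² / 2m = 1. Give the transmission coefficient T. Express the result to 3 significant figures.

Above the barrier the interior wavenumber is k₂ = √(2m(E − V₀))/ℏ = 3.256, giving phase k₂w = 7.228.
Matching at both interfaces gives T⁻¹ = 1 + V₀² sin²(k₂w) / [4E(E − V₀)] = 1.104, hence T = 0.906.

T = 0.906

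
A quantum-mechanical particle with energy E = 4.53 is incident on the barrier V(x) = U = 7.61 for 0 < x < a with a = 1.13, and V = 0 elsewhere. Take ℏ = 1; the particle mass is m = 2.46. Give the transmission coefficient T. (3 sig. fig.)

Since E < U the interior solution is evanescent with decay constant κ = √(2m(U − E))/ℏ = 3.893.
κa = 4.399, sinh(κa) = 40.67.
The exact tunnelling result is T⁻¹ = 1 + U² sinh²(κa) / [4E(U − E)] = 1717, so T = 0.000582.

T = 0.000582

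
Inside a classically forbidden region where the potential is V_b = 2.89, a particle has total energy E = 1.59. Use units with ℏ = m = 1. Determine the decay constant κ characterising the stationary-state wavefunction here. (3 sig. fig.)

Since E < V_b the TISE in this region is ψ'' = κ²ψ with κ = √(2m(V_b − E))/ℏ.
κ = √(2 × 1 × 1.3) = 1.612.

κ = 1.61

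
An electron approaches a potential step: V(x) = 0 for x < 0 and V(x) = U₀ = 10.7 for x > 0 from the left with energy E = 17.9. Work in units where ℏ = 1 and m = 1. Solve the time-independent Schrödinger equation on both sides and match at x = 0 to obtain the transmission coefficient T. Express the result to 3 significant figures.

The wavenumbers are k₁ = √(2mE)/ℏ = 5.983 on the left and k₂ = √(2m(E − U₀))/ℏ = 3.795 on the right.
Matching ψ and ψ′ at x = 0 gives r = (k₁ − k₂)/(k₁ + k₂), so R = r² = 0.05010 and T = 1 − R = 0.9499.

T = 0.950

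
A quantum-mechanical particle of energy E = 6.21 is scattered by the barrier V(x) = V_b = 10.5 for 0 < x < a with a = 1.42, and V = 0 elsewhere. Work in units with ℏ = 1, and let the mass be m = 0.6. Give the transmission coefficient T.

T = 0.00613

E < V_b: inside the barrier ψ ∝ e^{±κx} with κ = √(2m(V_b − E))/ℏ = 2.269.
κa = 3.222, sinh(κa) = 12.52.
Matching ψ, ψ′ at both faces gives T = [1 + V_b² sinh²(κa) / (4E(V_b − E))]⁻¹ = 1/163.1 = 0.00613.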